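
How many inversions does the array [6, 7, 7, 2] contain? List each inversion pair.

Finding inversions in [6, 7, 7, 2]:

(0, 3): arr[0]=6 > arr[3]=2
(1, 3): arr[1]=7 > arr[3]=2
(2, 3): arr[2]=7 > arr[3]=2

Total inversions: 3

The array has 3 inversion(s): (0,3), (1,3), (2,3). Each pair (i,j) satisfies i < j and arr[i] > arr[j].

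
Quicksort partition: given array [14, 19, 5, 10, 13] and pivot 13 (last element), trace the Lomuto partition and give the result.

Lomuto partition with pivot = 13:

Initial array: [14, 19, 5, 10, 13]

arr[0]=14 > 13: no swap
arr[1]=19 > 13: no swap
arr[2]=5 <= 13: swap with position 0, array becomes [5, 19, 14, 10, 13]
arr[3]=10 <= 13: swap with position 1, array becomes [5, 10, 14, 19, 13]

Place pivot at position 2: [5, 10, 13, 19, 14]
Pivot position: 2

After partitioning with pivot 13, the array becomes [5, 10, 13, 19, 14]. The pivot is placed at index 2. All elements to the left of the pivot are <= 13, and all elements to the right are > 13.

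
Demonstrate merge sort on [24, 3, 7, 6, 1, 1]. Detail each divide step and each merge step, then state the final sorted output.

Merge sort trace:

Split: [24, 3, 7, 6, 1, 1] -> [24, 3, 7] and [6, 1, 1]
  Split: [24, 3, 7] -> [24] and [3, 7]
    Split: [3, 7] -> [3] and [7]
    Merge: [3] + [7] -> [3, 7]
  Merge: [24] + [3, 7] -> [3, 7, 24]
  Split: [6, 1, 1] -> [6] and [1, 1]
    Split: [1, 1] -> [1] and [1]
    Merge: [1] + [1] -> [1, 1]
  Merge: [6] + [1, 1] -> [1, 1, 6]
Merge: [3, 7, 24] + [1, 1, 6] -> [1, 1, 3, 6, 7, 24]

Final sorted array: [1, 1, 3, 6, 7, 24]

The merge sort proceeds by recursively splitting the array and merging sorted halves.
After all merges, the sorted array is [1, 1, 3, 6, 7, 24].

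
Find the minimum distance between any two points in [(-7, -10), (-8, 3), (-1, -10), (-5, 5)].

Computing all pairwise distances among 4 points:

d((-7, -10), (-8, 3)) = 13.0384
d((-7, -10), (-1, -10)) = 6.0
d((-7, -10), (-5, 5)) = 15.1327
d((-8, 3), (-1, -10)) = 14.7648
d((-8, 3), (-5, 5)) = 3.6056 <-- minimum
d((-1, -10), (-5, 5)) = 15.5242

Closest pair: (-8, 3) and (-5, 5) with distance 3.6056

The closest pair is (-8, 3) and (-5, 5) with Euclidean distance 3.6056. For 4 points, brute-force pairwise comparison is shown above. For large n, the divide-and-conquer algorithm (sort by x, recurse on halves, check the dividing strip) achieves O(n log n).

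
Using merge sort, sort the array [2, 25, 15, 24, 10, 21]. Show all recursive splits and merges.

Merge sort trace:

Split: [2, 25, 15, 24, 10, 21] -> [2, 25, 15] and [24, 10, 21]
  Split: [2, 25, 15] -> [2] and [25, 15]
    Split: [25, 15] -> [25] and [15]
    Merge: [25] + [15] -> [15, 25]
  Merge: [2] + [15, 25] -> [2, 15, 25]
  Split: [24, 10, 21] -> [24] and [10, 21]
    Split: [10, 21] -> [10] and [21]
    Merge: [10] + [21] -> [10, 21]
  Merge: [24] + [10, 21] -> [10, 21, 24]
Merge: [2, 15, 25] + [10, 21, 24] -> [2, 10, 15, 21, 24, 25]

Final sorted array: [2, 10, 15, 21, 24, 25]

The merge sort proceeds by recursively splitting the array and merging sorted halves.
After all merges, the sorted array is [2, 10, 15, 21, 24, 25].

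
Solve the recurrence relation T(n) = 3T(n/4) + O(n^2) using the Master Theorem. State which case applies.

Master Theorem for T(n) = 3T(n/4) + O(n^2):

a = 3, b = 4, c = 2
log_b(a) = log_4(3) = 0.7925

Case 3: c = 2 > log_4(3) = 0.7925
T(n) = O(n^2) = O(n^2)

For T(n) = 3T(n/4) + O(n^2): log_4(3) = 0.7925. This is Case 3 of the Master Theorem (c > log_b(a), work dominated by root), giving O(n^2).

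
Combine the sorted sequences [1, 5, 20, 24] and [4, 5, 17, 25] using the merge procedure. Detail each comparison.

Merging process:

Compare 1 vs 4: take 1 from left. Merged: [1]
Compare 5 vs 4: take 4 from right. Merged: [1, 4]
Compare 5 vs 5: take 5 from left. Merged: [1, 4, 5]
Compare 20 vs 5: take 5 from right. Merged: [1, 4, 5, 5]
Compare 20 vs 17: take 17 from right. Merged: [1, 4, 5, 5, 17]
Compare 20 vs 25: take 20 from left. Merged: [1, 4, 5, 5, 17, 20]
Compare 24 vs 25: take 24 from left. Merged: [1, 4, 5, 5, 17, 20, 24]
Append remaining from right: [25]. Merged: [1, 4, 5, 5, 17, 20, 24, 25]

Final merged array: [1, 4, 5, 5, 17, 20, 24, 25]
Total comparisons: 7

The merged array is [1, 4, 5, 5, 17, 20, 24, 25], requiring 7 comparisons. The merge step runs in O(n) time where n is the total number of elements.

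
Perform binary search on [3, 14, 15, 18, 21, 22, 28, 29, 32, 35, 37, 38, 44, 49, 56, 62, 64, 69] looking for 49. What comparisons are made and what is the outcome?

Binary search for 49 in [3, 14, 15, 18, 21, 22, 28, 29, 32, 35, 37, 38, 44, 49, 56, 62, 64, 69]:

lo=0, hi=17, mid=8, arr[mid]=32 -> 32 < 49, search right half
lo=9, hi=17, mid=13, arr[mid]=49 -> Found target at index 13!

Binary search finds 49 at index 13 after 2 comparisons. The search repeatedly halves the search space by comparing with the middle element.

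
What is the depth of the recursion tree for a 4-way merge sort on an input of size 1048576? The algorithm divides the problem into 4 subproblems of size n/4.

For divide and conquer with division factor 4:

Problem sizes at each level:
Level 0: 1048576
Level 1: 262144
Level 2: 65536
Level 3: 16384
Level 4: 4096
Level 5: 1024
Level 6: 256
Level 7: 64
Level 8: 16
Level 9: 4
Level 10: 1

The root is level 0 and the size-1 base case is level 10 (the tree spans levels 0 through 10, i.e. 11 levels counting the root), so the depth is the number of divisions: log_4(1048576) = 10

The recursion tree depth is log_4(1048576) = 10. At each level, the problem size is divided by 4, so it takes 10 divisions to reduce to a base case of size 1. The algorithm makes 4 recursive calls at each level.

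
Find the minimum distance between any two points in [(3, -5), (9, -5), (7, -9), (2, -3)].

Computing all pairwise distances among 4 points:

d((3, -5), (9, -5)) = 6.0
d((3, -5), (7, -9)) = 5.6569
d((3, -5), (2, -3)) = 2.2361 <-- minimum
d((9, -5), (7, -9)) = 4.4721
d((9, -5), (2, -3)) = 7.2801
d((7, -9), (2, -3)) = 7.8102

Closest pair: (3, -5) and (2, -3) with distance 2.2361

The closest pair is (3, -5) and (2, -3) with Euclidean distance 2.2361. For 4 points, brute-force pairwise comparison is shown above. For large n, the divide-and-conquer algorithm (sort by x, recurse on halves, check the dividing strip) achieves O(n log n).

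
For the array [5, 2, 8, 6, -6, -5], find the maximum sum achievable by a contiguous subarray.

Using Kadane's algorithm on [5, 2, 8, 6, -6, -5]:

Scanning through the array:
Position 1 (value 2): max_ending_here = 7, max_so_far = 7
Position 2 (value 8): max_ending_here = 15, max_so_far = 15
Position 3 (value 6): max_ending_here = 21, max_so_far = 21
Position 4 (value -6): max_ending_here = 15, max_so_far = 21
Position 5 (value -5): max_ending_here = 10, max_so_far = 21

Maximum subarray: [5, 2, 8, 6]
Maximum sum: 21

The maximum subarray is [5, 2, 8, 6] with sum 21. This subarray runs from index 0 to index 3.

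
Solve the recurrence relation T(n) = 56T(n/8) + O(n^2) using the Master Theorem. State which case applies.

Master Theorem for T(n) = 56T(n/8) + O(n^2):

a = 56, b = 8, c = 2
log_b(a) = log_8(56) = 1.9358

Case 3: c = 2 > log_8(56) = 1.9358
T(n) = O(n^2) = O(n^2)

For T(n) = 56T(n/8) + O(n^2): log_8(56) = 1.9358. This is Case 3 of the Master Theorem (c > log_b(a), work dominated by root), giving O(n^2).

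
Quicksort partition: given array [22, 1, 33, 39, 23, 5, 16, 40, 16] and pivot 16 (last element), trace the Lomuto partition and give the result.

Lomuto partition with pivot = 16:

Initial array: [22, 1, 33, 39, 23, 5, 16, 40, 16]

arr[0]=22 > 16: no swap
arr[1]=1 <= 16: swap with position 0, array becomes [1, 22, 33, 39, 23, 5, 16, 40, 16]
arr[2]=33 > 16: no swap
arr[3]=39 > 16: no swap
arr[4]=23 > 16: no swap
arr[5]=5 <= 16: swap with position 1, array becomes [1, 5, 33, 39, 23, 22, 16, 40, 16]
arr[6]=16 <= 16: swap with position 2, array becomes [1, 5, 16, 39, 23, 22, 33, 40, 16]
arr[7]=40 > 16: no swap

Place pivot at position 3: [1, 5, 16, 16, 23, 22, 33, 40, 39]
Pivot position: 3

After partitioning with pivot 16, the array becomes [1, 5, 16, 16, 23, 22, 33, 40, 39]. The pivot is placed at index 3. All elements to the left of the pivot are <= 16, and all elements to the right are > 16.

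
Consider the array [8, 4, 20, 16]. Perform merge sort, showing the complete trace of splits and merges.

Merge sort trace:

Split: [8, 4, 20, 16] -> [8, 4] and [20, 16]
  Split: [8, 4] -> [8] and [4]
  Merge: [8] + [4] -> [4, 8]
  Split: [20, 16] -> [20] and [16]
  Merge: [20] + [16] -> [16, 20]
Merge: [4, 8] + [16, 20] -> [4, 8, 16, 20]

Final sorted array: [4, 8, 16, 20]

The merge sort proceeds by recursively splitting the array and merging sorted halves.
After all merges, the sorted array is [4, 8, 16, 20].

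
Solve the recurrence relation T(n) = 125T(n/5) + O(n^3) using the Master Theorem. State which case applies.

Master Theorem for T(n) = 125T(n/5) + O(n^3):

a = 125, b = 5, c = 3
log_b(a) = log_5(125) = 3.0000

Case 2: c = 3 = log_5(125) = 3.0000
T(n) = O(n^3 log n) = O(n^3 log n)

For T(n) = 125T(n/5) + O(n^3): log_5(125) = 3.0000. This is Case 2 of the Master Theorem (c = log_b(a), equal work at all levels), giving O(n^3 log n).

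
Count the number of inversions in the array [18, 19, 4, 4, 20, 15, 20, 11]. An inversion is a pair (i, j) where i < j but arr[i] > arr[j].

Finding inversions in [18, 19, 4, 4, 20, 15, 20, 11]:

(0, 2): arr[0]=18 > arr[2]=4
(0, 3): arr[0]=18 > arr[3]=4
(0, 5): arr[0]=18 > arr[5]=15
(0, 7): arr[0]=18 > arr[7]=11
(1, 2): arr[1]=19 > arr[2]=4
(1, 3): arr[1]=19 > arr[3]=4
(1, 5): arr[1]=19 > arr[5]=15
(1, 7): arr[1]=19 > arr[7]=11
(4, 5): arr[4]=20 > arr[5]=15
(4, 7): arr[4]=20 > arr[7]=11
(5, 7): arr[5]=15 > arr[7]=11
(6, 7): arr[6]=20 > arr[7]=11

Total inversions: 12

The array has 12 inversion(s): (0,2), (0,3), (0,5), (0,7), (1,2), (1,3), (1,5), (1,7), (4,5), (4,7), (5,7), (6,7). Each pair (i,j) satisfies i < j and arr[i] > arr[j].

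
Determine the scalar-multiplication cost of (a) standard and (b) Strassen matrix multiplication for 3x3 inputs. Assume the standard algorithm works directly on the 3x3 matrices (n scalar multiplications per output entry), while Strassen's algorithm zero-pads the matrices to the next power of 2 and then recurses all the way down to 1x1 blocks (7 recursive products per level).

Matrix multiplication for 3x3 matrices:

Strassen's algorithm requires power-of-2 dimensions. Pad 3x3 to 4x4 (next power of 2).

Standard algorithm: 3^3 = 27 multiplications
Strassen's algorithm: 7^(log2(4)) = 7^2 = 49 multiplications
Difference: 27 - 49 = -22 (Strassen uses MORE here due to padding overhead — for small or just-over-power-of-2 n, padding can outweigh the per-level savings)

Standard: 27 multiplications (3^3). Strassen: 49 multiplications (7^2, after padding to 4x4). Strassen reduces 8 recursive multiplications to 7 at each level.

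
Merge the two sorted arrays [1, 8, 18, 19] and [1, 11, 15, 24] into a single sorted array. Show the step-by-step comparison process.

Merging process:

Compare 1 vs 1: take 1 from left. Merged: [1]
Compare 8 vs 1: take 1 from right. Merged: [1, 1]
Compare 8 vs 11: take 8 from left. Merged: [1, 1, 8]
Compare 18 vs 11: take 11 from right. Merged: [1, 1, 8, 11]
Compare 18 vs 15: take 15 from right. Merged: [1, 1, 8, 11, 15]
Compare 18 vs 24: take 18 from left. Merged: [1, 1, 8, 11, 15, 18]
Compare 19 vs 24: take 19 from left. Merged: [1, 1, 8, 11, 15, 18, 19]
Append remaining from right: [24]. Merged: [1, 1, 8, 11, 15, 18, 19, 24]

Final merged array: [1, 1, 8, 11, 15, 18, 19, 24]
Total comparisons: 7

The merged array is [1, 1, 8, 11, 15, 18, 19, 24], requiring 7 comparisons. The merge step runs in O(n) time where n is the total number of elements.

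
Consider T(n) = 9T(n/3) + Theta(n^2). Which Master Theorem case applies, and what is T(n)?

Master Theorem for T(n) = 9T(n/3) + O(n^2):

a = 9, b = 3, c = 2
log_b(a) = log_3(9) = 2.0000

Case 2: c = 2 = log_3(9) = 2.0000
T(n) = O(n^2 log n) = O(n^2 log n)

For T(n) = 9T(n/3) + O(n^2): log_3(9) = 2.0000. This is Case 2 of the Master Theorem (c = log_b(a), equal work at all levels), giving O(n^2 log n).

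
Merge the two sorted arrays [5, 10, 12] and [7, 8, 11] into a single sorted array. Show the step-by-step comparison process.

Merging process:

Compare 5 vs 7: take 5 from left. Merged: [5]
Compare 10 vs 7: take 7 from right. Merged: [5, 7]
Compare 10 vs 8: take 8 from right. Merged: [5, 7, 8]
Compare 10 vs 11: take 10 from left. Merged: [5, 7, 8, 10]
Compare 12 vs 11: take 11 from right. Merged: [5, 7, 8, 10, 11]
Append remaining from left: [12]. Merged: [5, 7, 8, 10, 11, 12]

Final merged array: [5, 7, 8, 10, 11, 12]
Total comparisons: 5

The merged array is [5, 7, 8, 10, 11, 12], requiring 5 comparisons. The merge step runs in O(n) time where n is the total number of elements.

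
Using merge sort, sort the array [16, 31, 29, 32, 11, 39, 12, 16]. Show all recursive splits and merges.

Merge sort trace:

Split: [16, 31, 29, 32, 11, 39, 12, 16] -> [16, 31, 29, 32] and [11, 39, 12, 16]
  Split: [16, 31, 29, 32] -> [16, 31] and [29, 32]
    Split: [16, 31] -> [16] and [31]
    Merge: [16] + [31] -> [16, 31]
    Split: [29, 32] -> [29] and [32]
    Merge: [29] + [32] -> [29, 32]
  Merge: [16, 31] + [29, 32] -> [16, 29, 31, 32]
  Split: [11, 39, 12, 16] -> [11, 39] and [12, 16]
    Split: [11, 39] -> [11] and [39]
    Merge: [11] + [39] -> [11, 39]
    Split: [12, 16] -> [12] and [16]
    Merge: [12] + [16] -> [12, 16]
  Merge: [11, 39] + [12, 16] -> [11, 12, 16, 39]
Merge: [16, 29, 31, 32] + [11, 12, 16, 39] -> [11, 12, 16, 16, 29, 31, 32, 39]

Final sorted array: [11, 12, 16, 16, 29, 31, 32, 39]

The merge sort proceeds by recursively splitting the array and merging sorted halves.
After all merges, the sorted array is [11, 12, 16, 16, 29, 31, 32, 39].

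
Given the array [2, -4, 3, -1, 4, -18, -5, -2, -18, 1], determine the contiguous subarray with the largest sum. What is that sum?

Using Kadane's algorithm on [2, -4, 3, -1, 4, -18, -5, -2, -18, 1]:

Scanning through the array:
Position 1 (value -4): max_ending_here = -2, max_so_far = 2
Position 2 (value 3): max_ending_here = 3, max_so_far = 3
Position 3 (value -1): max_ending_here = 2, max_so_far = 3
Position 4 (value 4): max_ending_here = 6, max_so_far = 6
Position 5 (value -18): max_ending_here = -12, max_so_far = 6
Position 6 (value -5): max_ending_here = -5, max_so_far = 6
Position 7 (value -2): max_ending_here = -2, max_so_far = 6
Position 8 (value -18): max_ending_here = -18, max_so_far = 6
Position 9 (value 1): max_ending_here = 1, max_so_far = 6

Maximum subarray: [3, -1, 4]
Maximum sum: 6

The maximum subarray is [3, -1, 4] with sum 6. This subarray runs from index 2 to index 4.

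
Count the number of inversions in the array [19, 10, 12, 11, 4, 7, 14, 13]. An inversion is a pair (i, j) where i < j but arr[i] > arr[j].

Finding inversions in [19, 10, 12, 11, 4, 7, 14, 13]:

(0, 1): arr[0]=19 > arr[1]=10
(0, 2): arr[0]=19 > arr[2]=12
(0, 3): arr[0]=19 > arr[3]=11
(0, 4): arr[0]=19 > arr[4]=4
(0, 5): arr[0]=19 > arr[5]=7
(0, 6): arr[0]=19 > arr[6]=14
(0, 7): arr[0]=19 > arr[7]=13
(1, 4): arr[1]=10 > arr[4]=4
(1, 5): arr[1]=10 > arr[5]=7
(2, 3): arr[2]=12 > arr[3]=11
(2, 4): arr[2]=12 > arr[4]=4
(2, 5): arr[2]=12 > arr[5]=7
(3, 4): arr[3]=11 > arr[4]=4
(3, 5): arr[3]=11 > arr[5]=7
(6, 7): arr[6]=14 > arr[7]=13

Total inversions: 15

The array has 15 inversion(s): (0,1), (0,2), (0,3), (0,4), (0,5), (0,6), (0,7), (1,4), (1,5), (2,3), (2,4), (2,5), (3,4), (3,5), (6,7). Each pair (i,j) satisfies i < j and arr[i] > arr[j].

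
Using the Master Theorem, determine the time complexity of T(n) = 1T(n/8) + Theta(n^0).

Master Theorem for T(n) = 1T(n/8) + O(n^0):

a = 1, b = 8, c = 0
log_b(a) = log_8(1) = 0.0000

Case 2: c = 0 = log_8(1) = 0.0000
T(n) = O(n^0 log n) = O(log n)

For T(n) = 1T(n/8) + O(n^0): log_8(1) = 0.0000. This is Case 2 of the Master Theorem (c = log_b(a), equal work at all levels), giving O(log n).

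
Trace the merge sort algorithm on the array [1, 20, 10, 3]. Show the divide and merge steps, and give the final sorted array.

Merge sort trace:

Split: [1, 20, 10, 3] -> [1, 20] and [10, 3]
  Split: [1, 20] -> [1] and [20]
  Merge: [1] + [20] -> [1, 20]
  Split: [10, 3] -> [10] and [3]
  Merge: [10] + [3] -> [3, 10]
Merge: [1, 20] + [3, 10] -> [1, 3, 10, 20]

Final sorted array: [1, 3, 10, 20]

The merge sort proceeds by recursively splitting the array and merging sorted halves.
After all merges, the sorted array is [1, 3, 10, 20].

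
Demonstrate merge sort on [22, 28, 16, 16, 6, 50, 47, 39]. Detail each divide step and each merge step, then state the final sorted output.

Merge sort trace:

Split: [22, 28, 16, 16, 6, 50, 47, 39] -> [22, 28, 16, 16] and [6, 50, 47, 39]
  Split: [22, 28, 16, 16] -> [22, 28] and [16, 16]
    Split: [22, 28] -> [22] and [28]
    Merge: [22] + [28] -> [22, 28]
    Split: [16, 16] -> [16] and [16]
    Merge: [16] + [16] -> [16, 16]
  Merge: [22, 28] + [16, 16] -> [16, 16, 22, 28]
  Split: [6, 50, 47, 39] -> [6, 50] and [47, 39]
    Split: [6, 50] -> [6] and [50]
    Merge: [6] + [50] -> [6, 50]
    Split: [47, 39] -> [47] and [39]
    Merge: [47] + [39] -> [39, 47]
  Merge: [6, 50] + [39, 47] -> [6, 39, 47, 50]
Merge: [16, 16, 22, 28] + [6, 39, 47, 50] -> [6, 16, 16, 22, 28, 39, 47, 50]

Final sorted array: [6, 16, 16, 22, 28, 39, 47, 50]

The merge sort proceeds by recursively splitting the array and merging sorted halves.
After all merges, the sorted array is [6, 16, 16, 22, 28, 39, 47, 50].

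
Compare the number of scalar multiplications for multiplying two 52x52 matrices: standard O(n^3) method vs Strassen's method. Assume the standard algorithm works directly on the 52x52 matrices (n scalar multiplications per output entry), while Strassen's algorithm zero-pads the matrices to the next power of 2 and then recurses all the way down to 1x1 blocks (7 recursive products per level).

Matrix multiplication for 52x52 matrices:

Strassen's algorithm requires power-of-2 dimensions. Pad 52x52 to 64x64 (next power of 2).

Standard algorithm: 52^3 = 140608 multiplications
Strassen's algorithm: 7^(log2(64)) = 7^6 = 117649 multiplications
Savings: 140608 - 117649 = 22959 multiplications

Standard: 140608 multiplications (52^3). Strassen: 117649 multiplications (7^6, after padding to 64x64). Strassen reduces 8 recursive multiplications to 7 at each level.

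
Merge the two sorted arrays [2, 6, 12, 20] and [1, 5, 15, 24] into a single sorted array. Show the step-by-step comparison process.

Merging process:

Compare 2 vs 1: take 1 from right. Merged: [1]
Compare 2 vs 5: take 2 from left. Merged: [1, 2]
Compare 6 vs 5: take 5 from right. Merged: [1, 2, 5]
Compare 6 vs 15: take 6 from left. Merged: [1, 2, 5, 6]
Compare 12 vs 15: take 12 from left. Merged: [1, 2, 5, 6, 12]
Compare 20 vs 15: take 15 from right. Merged: [1, 2, 5, 6, 12, 15]
Compare 20 vs 24: take 20 from left. Merged: [1, 2, 5, 6, 12, 15, 20]
Append remaining from right: [24]. Merged: [1, 2, 5, 6, 12, 15, 20, 24]

Final merged array: [1, 2, 5, 6, 12, 15, 20, 24]
Total comparisons: 7

The merged array is [1, 2, 5, 6, 12, 15, 20, 24], requiring 7 comparisons. The merge step runs in O(n) time where n is the total number of elements.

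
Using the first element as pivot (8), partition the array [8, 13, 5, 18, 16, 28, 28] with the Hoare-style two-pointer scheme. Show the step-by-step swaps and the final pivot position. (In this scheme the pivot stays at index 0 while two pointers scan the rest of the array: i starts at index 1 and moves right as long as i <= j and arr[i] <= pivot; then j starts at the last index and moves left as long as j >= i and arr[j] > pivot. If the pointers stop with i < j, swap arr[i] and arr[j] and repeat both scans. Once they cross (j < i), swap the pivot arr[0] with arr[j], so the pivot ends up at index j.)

Hoare-style two-pointer partition with pivot = 8:

Initial array: [8, 13, 5, 18, 16, 28, 28]

Pointers start at i = 1, j = 6.
i stops at index 1 (arr[1]=13 > 8), j stops at index 2 (arr[2]=5 <= 8): swap arr[1] and arr[2], array becomes [8, 5, 13, 18, 16, 28, 28]
i ends at 2, j ends at 1: the pointers have crossed (j < i), so scanning stops.

Swap pivot arr[0] with arr[1] to place pivot at position 1: [5, 8, 13, 18, 16, 28, 28]
Pivot position: 1

After partitioning with pivot 8, the array becomes [5, 8, 13, 18, 16, 28, 28]. The pivot is placed at index 1. All elements to the left of the pivot are <= 8, and all elements to the right are > 8.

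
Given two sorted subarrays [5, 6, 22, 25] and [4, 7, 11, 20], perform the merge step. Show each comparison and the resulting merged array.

Merging process:

Compare 5 vs 4: take 4 from right. Merged: [4]
Compare 5 vs 7: take 5 from left. Merged: [4, 5]
Compare 6 vs 7: take 6 from left. Merged: [4, 5, 6]
Compare 22 vs 7: take 7 from right. Merged: [4, 5, 6, 7]
Compare 22 vs 11: take 11 from right. Merged: [4, 5, 6, 7, 11]
Compare 22 vs 20: take 20 from right. Merged: [4, 5, 6, 7, 11, 20]
Append remaining from left: [22, 25]. Merged: [4, 5, 6, 7, 11, 20, 22, 25]

Final merged array: [4, 5, 6, 7, 11, 20, 22, 25]
Total comparisons: 6

The merged array is [4, 5, 6, 7, 11, 20, 22, 25], requiring 6 comparisons. The merge step runs in O(n) time where n is the total number of elements.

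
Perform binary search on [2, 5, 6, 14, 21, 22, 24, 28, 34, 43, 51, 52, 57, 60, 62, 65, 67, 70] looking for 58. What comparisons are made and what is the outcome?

Binary search for 58 in [2, 5, 6, 14, 21, 22, 24, 28, 34, 43, 51, 52, 57, 60, 62, 65, 67, 70]:

lo=0, hi=17, mid=8, arr[mid]=34 -> 34 < 58, search right half
lo=9, hi=17, mid=13, arr[mid]=60 -> 60 > 58, search left half
lo=9, hi=12, mid=10, arr[mid]=51 -> 51 < 58, search right half
lo=11, hi=12, mid=11, arr[mid]=52 -> 52 < 58, search right half
lo=12, hi=12, mid=12, arr[mid]=57 -> 57 < 58, search right half
lo=13 > hi=12, target 58 not found

Binary search determines that 58 is not in the array after 5 comparisons. The search space was exhausted without finding the target.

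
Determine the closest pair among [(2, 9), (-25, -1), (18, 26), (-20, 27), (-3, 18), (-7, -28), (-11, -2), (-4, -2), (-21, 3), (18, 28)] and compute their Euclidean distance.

Computing all pairwise distances among 10 points:

d((2, 9), (-25, -1)) = 28.7924
d((2, 9), (18, 26)) = 23.3452
d((2, 9), (-20, 27)) = 28.4253
d((2, 9), (-3, 18)) = 10.2956
d((2, 9), (-7, -28)) = 38.0789
d((2, 9), (-11, -2)) = 17.0294
d((2, 9), (-4, -2)) = 12.53
d((2, 9), (-21, 3)) = 23.7697
d((2, 9), (18, 28)) = 24.8395
d((-25, -1), (18, 26)) = 50.774
d((-25, -1), (-20, 27)) = 28.4429
d((-25, -1), (-3, 18)) = 29.0689
d((-25, -1), (-7, -28)) = 32.45
d((-25, -1), (-11, -2)) = 14.0357
d((-25, -1), (-4, -2)) = 21.0238
d((-25, -1), (-21, 3)) = 5.6569
d((-25, -1), (18, 28)) = 51.8652
d((18, 26), (-20, 27)) = 38.0132
d((18, 26), (-3, 18)) = 22.4722
d((18, 26), (-7, -28)) = 59.5063
d((18, 26), (-11, -2)) = 40.3113
d((18, 26), (-4, -2)) = 35.609
d((18, 26), (-21, 3)) = 45.2769
d((18, 26), (18, 28)) = 2.0 <-- minimum
d((-20, 27), (-3, 18)) = 19.2354
d((-20, 27), (-7, -28)) = 56.5155
d((-20, 27), (-11, -2)) = 30.3645
d((-20, 27), (-4, -2)) = 33.121
d((-20, 27), (-21, 3)) = 24.0208
d((-20, 27), (18, 28)) = 38.0132
d((-3, 18), (-7, -28)) = 46.1736
d((-3, 18), (-11, -2)) = 21.5407
d((-3, 18), (-4, -2)) = 20.025
d((-3, 18), (-21, 3)) = 23.4307
d((-3, 18), (18, 28)) = 23.2594
d((-7, -28), (-11, -2)) = 26.3059
d((-7, -28), (-4, -2)) = 26.1725
d((-7, -28), (-21, 3)) = 34.0147
d((-7, -28), (18, 28)) = 61.327
d((-11, -2), (-4, -2)) = 7.0
d((-11, -2), (-21, 3)) = 11.1803
d((-11, -2), (18, 28)) = 41.7253
d((-4, -2), (-21, 3)) = 17.72
d((-4, -2), (18, 28)) = 37.2022
d((-21, 3), (18, 28)) = 46.3249

Closest pair: (18, 26) and (18, 28) with distance 2.0

The closest pair is (18, 26) and (18, 28) with Euclidean distance 2.0. For 10 points, brute-force pairwise comparison is shown above. For large n, the divide-and-conquer algorithm (sort by x, recurse on halves, check the dividing strip) achieves O(n log n).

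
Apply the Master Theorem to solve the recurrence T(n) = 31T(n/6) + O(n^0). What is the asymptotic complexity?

Master Theorem for T(n) = 31T(n/6) + O(n^0):

a = 31, b = 6, c = 0
log_b(a) = log_6(31) = 1.9165

Case 1: c = 0 < log_6(31) = 1.9165
T(n) = O(n^(log_6 31))

For T(n) = 31T(n/6) + O(n^0): log_6(31) = 1.9165. This is Case 1 of the Master Theorem (c < log_b(a), work dominated by leaves), giving O(n^(log_6 31)).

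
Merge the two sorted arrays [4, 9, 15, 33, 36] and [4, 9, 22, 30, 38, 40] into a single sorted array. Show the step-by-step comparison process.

Merging process:

Compare 4 vs 4: take 4 from left. Merged: [4]
Compare 9 vs 4: take 4 from right. Merged: [4, 4]
Compare 9 vs 9: take 9 from left. Merged: [4, 4, 9]
Compare 15 vs 9: take 9 from right. Merged: [4, 4, 9, 9]
Compare 15 vs 22: take 15 from left. Merged: [4, 4, 9, 9, 15]
Compare 33 vs 22: take 22 from right. Merged: [4, 4, 9, 9, 15, 22]
Compare 33 vs 30: take 30 from right. Merged: [4, 4, 9, 9, 15, 22, 30]
Compare 33 vs 38: take 33 from left. Merged: [4, 4, 9, 9, 15, 22, 30, 33]
Compare 36 vs 38: take 36 from left. Merged: [4, 4, 9, 9, 15, 22, 30, 33, 36]
Append remaining from right: [38, 40]. Merged: [4, 4, 9, 9, 15, 22, 30, 33, 36, 38, 40]

Final merged array: [4, 4, 9, 9, 15, 22, 30, 33, 36, 38, 40]
Total comparisons: 9

The merged array is [4, 4, 9, 9, 15, 22, 30, 33, 36, 38, 40], requiring 9 comparisons. The merge step runs in O(n) time where n is the total number of elements.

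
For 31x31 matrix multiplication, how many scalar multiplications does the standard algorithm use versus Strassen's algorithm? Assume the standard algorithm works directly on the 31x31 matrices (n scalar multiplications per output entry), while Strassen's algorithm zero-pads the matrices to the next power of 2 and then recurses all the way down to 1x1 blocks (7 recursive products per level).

Matrix multiplication for 31x31 matrices:

Strassen's algorithm requires power-of-2 dimensions. Pad 31x31 to 32x32 (next power of 2).

Standard algorithm: 31^3 = 29791 multiplications
Strassen's algorithm: 7^(log2(32)) = 7^5 = 16807 multiplications
Savings: 29791 - 16807 = 12984 multiplications

Standard: 29791 multiplications (31^3). Strassen: 16807 multiplications (7^5, after padding to 32x32). Strassen reduces 8 recursive multiplications to 7 at each level.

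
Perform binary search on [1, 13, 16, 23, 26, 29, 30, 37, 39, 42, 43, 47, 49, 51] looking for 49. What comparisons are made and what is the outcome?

Binary search for 49 in [1, 13, 16, 23, 26, 29, 30, 37, 39, 42, 43, 47, 49, 51]:

lo=0, hi=13, mid=6, arr[mid]=30 -> 30 < 49, search right half
lo=7, hi=13, mid=10, arr[mid]=43 -> 43 < 49, search right half
lo=11, hi=13, mid=12, arr[mid]=49 -> Found target at index 12!

Binary search finds 49 at index 12 after 3 comparisons. The search repeatedly halves the search space by comparing with the middle element.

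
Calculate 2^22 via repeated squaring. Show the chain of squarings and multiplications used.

Computing 2^22 by squaring (build up from 2^1; each line after the first costs one multiplication):

2^1 = 2
2^2 = (2^1)^2 = 2^2 = 4
2^4 = (2^2)^2 = 4^2 = 16
2^5 = 2 * 2^4 = 2 * 16 = 32
2^10 = (2^5)^2 = 32^2 = 1024
2^11 = 2 * 2^10 = 2 * 1024 = 2048
2^22 = (2^11)^2 = 2048^2 = 4194304

Result: 4194304
Multiplications needed: 6 (6 lines after 2^1)

2^22 = 4194304. Using exponentiation by squaring, this requires 6 multiplications. The key idea: if the exponent is even, square the half-power; if odd, multiply by the base once.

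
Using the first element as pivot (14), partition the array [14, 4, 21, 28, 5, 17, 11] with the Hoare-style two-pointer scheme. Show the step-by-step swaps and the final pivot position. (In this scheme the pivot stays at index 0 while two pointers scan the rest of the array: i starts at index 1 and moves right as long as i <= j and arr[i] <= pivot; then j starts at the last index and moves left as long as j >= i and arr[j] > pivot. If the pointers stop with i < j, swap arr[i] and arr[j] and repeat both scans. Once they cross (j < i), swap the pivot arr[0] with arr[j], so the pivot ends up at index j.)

Hoare-style two-pointer partition with pivot = 14:

Initial array: [14, 4, 21, 28, 5, 17, 11]

Pointers start at i = 1, j = 6.
i stops at index 2 (arr[2]=21 > 14), j stops at index 6 (arr[6]=11 <= 14): swap arr[2] and arr[6], array becomes [14, 4, 11, 28, 5, 17, 21]
i stops at index 3 (arr[3]=28 > 14), j stops at index 4 (arr[4]=5 <= 14): swap arr[3] and arr[4], array becomes [14, 4, 11, 5, 28, 17, 21]
i ends at 4, j ends at 3: the pointers have crossed (j < i), so scanning stops.

Swap pivot arr[0] with arr[3] to place pivot at position 3: [5, 4, 11, 14, 28, 17, 21]
Pivot position: 3

After partitioning with pivot 14, the array becomes [5, 4, 11, 14, 28, 17, 21]. The pivot is placed at index 3. All elements to the left of the pivot are <= 14, and all elements to the right are > 14.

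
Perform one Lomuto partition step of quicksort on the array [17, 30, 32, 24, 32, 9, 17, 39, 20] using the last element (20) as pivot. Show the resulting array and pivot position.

Lomuto partition with pivot = 20:

Initial array: [17, 30, 32, 24, 32, 9, 17, 39, 20]

arr[0]=17 <= 20: swap with position 0, array becomes [17, 30, 32, 24, 32, 9, 17, 39, 20]
arr[1]=30 > 20: no swap
arr[2]=32 > 20: no swap
arr[3]=24 > 20: no swap
arr[4]=32 > 20: no swap
arr[5]=9 <= 20: swap with position 1, array becomes [17, 9, 32, 24, 32, 30, 17, 39, 20]
arr[6]=17 <= 20: swap with position 2, array becomes [17, 9, 17, 24, 32, 30, 32, 39, 20]
arr[7]=39 > 20: no swap

Place pivot at position 3: [17, 9, 17, 20, 32, 30, 32, 39, 24]
Pivot position: 3

After partitioning with pivot 20, the array becomes [17, 9, 17, 20, 32, 30, 32, 39, 24]. The pivot is placed at index 3. All elements to the left of the pivot are <= 20, and all elements to the right are > 20.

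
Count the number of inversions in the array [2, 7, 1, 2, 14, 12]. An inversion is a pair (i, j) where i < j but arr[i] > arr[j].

Finding inversions in [2, 7, 1, 2, 14, 12]:

(0, 2): arr[0]=2 > arr[2]=1
(1, 2): arr[1]=7 > arr[2]=1
(1, 3): arr[1]=7 > arr[3]=2
(4, 5): arr[4]=14 > arr[5]=12

Total inversions: 4

The array has 4 inversion(s): (0,2), (1,2), (1,3), (4,5). Each pair (i,j) satisfies i < j and arr[i] > arr[j].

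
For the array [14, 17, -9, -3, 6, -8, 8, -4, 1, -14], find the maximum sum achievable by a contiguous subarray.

Using Kadane's algorithm on [14, 17, -9, -3, 6, -8, 8, -4, 1, -14]:

Scanning through the array:
Position 1 (value 17): max_ending_here = 31, max_so_far = 31
Position 2 (value -9): max_ending_here = 22, max_so_far = 31
Position 3 (value -3): max_ending_here = 19, max_so_far = 31
Position 4 (value 6): max_ending_here = 25, max_so_far = 31
Position 5 (value -8): max_ending_here = 17, max_so_far = 31
Position 6 (value 8): max_ending_here = 25, max_so_far = 31
Position 7 (value -4): max_ending_here = 21, max_so_far = 31
Position 8 (value 1): max_ending_here = 22, max_so_far = 31
Position 9 (value -14): max_ending_here = 8, max_so_far = 31

Maximum subarray: [14, 17]
Maximum sum: 31

The maximum subarray is [14, 17] with sum 31. This subarray runs from index 0 to index 1.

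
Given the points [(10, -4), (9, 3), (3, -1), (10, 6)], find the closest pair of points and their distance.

Computing all pairwise distances among 4 points:

d((10, -4), (9, 3)) = 7.0711
d((10, -4), (3, -1)) = 7.6158
d((10, -4), (10, 6)) = 10.0
d((9, 3), (3, -1)) = 7.2111
d((9, 3), (10, 6)) = 3.1623 <-- minimum
d((3, -1), (10, 6)) = 9.8995

Closest pair: (9, 3) and (10, 6) with distance 3.1623

The closest pair is (9, 3) and (10, 6) with Euclidean distance 3.1623. For 4 points, brute-force pairwise comparison is shown above. For large n, the divide-and-conquer algorithm (sort by x, recurse on halves, check the dividing strip) achieves O(n log n).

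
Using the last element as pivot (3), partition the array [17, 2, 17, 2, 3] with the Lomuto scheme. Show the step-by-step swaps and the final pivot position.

Lomuto partition with pivot = 3:

Initial array: [17, 2, 17, 2, 3]

arr[0]=17 > 3: no swap
arr[1]=2 <= 3: swap with position 0, array becomes [2, 17, 17, 2, 3]
arr[2]=17 > 3: no swap
arr[3]=2 <= 3: swap with position 1, array becomes [2, 2, 17, 17, 3]

Place pivot at position 2: [2, 2, 3, 17, 17]
Pivot position: 2

After partitioning with pivot 3, the array becomes [2, 2, 3, 17, 17]. The pivot is placed at index 2. All elements to the left of the pivot are <= 3, and all elements to the right are > 3.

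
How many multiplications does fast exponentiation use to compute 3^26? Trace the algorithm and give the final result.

Computing 3^26 by squaring (build up from 3^1; each line after the first costs one multiplication):

3^1 = 3
3^2 = (3^1)^2 = 3^2 = 9
3^3 = 3 * 3^2 = 3 * 9 = 27
3^6 = (3^3)^2 = 27^2 = 729
3^12 = (3^6)^2 = 729^2 = 531441
3^13 = 3 * 3^12 = 3 * 531441 = 1594323
3^26 = (3^13)^2 = 1594323^2 = 2541865828329

Result: 2541865828329
Multiplications needed: 6 (6 lines after 3^1)

3^26 = 2541865828329. Using exponentiation by squaring, this requires 6 multiplications. The key idea: if the exponent is even, square the half-power; if odd, multiply by the base once.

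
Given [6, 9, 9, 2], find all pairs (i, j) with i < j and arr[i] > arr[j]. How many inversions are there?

Finding inversions in [6, 9, 9, 2]:

(0, 3): arr[0]=6 > arr[3]=2
(1, 3): arr[1]=9 > arr[3]=2
(2, 3): arr[2]=9 > arr[3]=2

Total inversions: 3

The array has 3 inversion(s): (0,3), (1,3), (2,3). Each pair (i,j) satisfies i < j and arr[i] > arr[j].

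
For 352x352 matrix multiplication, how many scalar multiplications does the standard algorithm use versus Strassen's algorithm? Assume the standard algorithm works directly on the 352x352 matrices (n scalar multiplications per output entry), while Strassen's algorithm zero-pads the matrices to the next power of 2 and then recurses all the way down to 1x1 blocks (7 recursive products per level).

Matrix multiplication for 352x352 matrices:

Strassen's algorithm requires power-of-2 dimensions. Pad 352x352 to 512x512 (next power of 2).

Standard algorithm: 352^3 = 43614208 multiplications
Strassen's algorithm: 7^(log2(512)) = 7^9 = 40353607 multiplications
Savings: 43614208 - 40353607 = 3260601 multiplications

Standard: 43614208 multiplications (352^3). Strassen: 40353607 multiplications (7^9, after padding to 512x512). Strassen reduces 8 recursive multiplications to 7 at each level.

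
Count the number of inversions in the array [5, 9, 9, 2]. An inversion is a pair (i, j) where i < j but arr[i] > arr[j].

Finding inversions in [5, 9, 9, 2]:

(0, 3): arr[0]=5 > arr[3]=2
(1, 3): arr[1]=9 > arr[3]=2
(2, 3): arr[2]=9 > arr[3]=2

Total inversions: 3

The array has 3 inversion(s): (0,3), (1,3), (2,3). Each pair (i,j) satisfies i < j and arr[i] > arr[j].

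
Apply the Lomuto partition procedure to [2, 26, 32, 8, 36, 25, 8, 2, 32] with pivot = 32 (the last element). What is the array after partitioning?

Lomuto partition with pivot = 32:

Initial array: [2, 26, 32, 8, 36, 25, 8, 2, 32]

arr[0]=2 <= 32: swap with position 0, array becomes [2, 26, 32, 8, 36, 25, 8, 2, 32]
arr[1]=26 <= 32: swap with position 1, array becomes [2, 26, 32, 8, 36, 25, 8, 2, 32]
arr[2]=32 <= 32: swap with position 2, array becomes [2, 26, 32, 8, 36, 25, 8, 2, 32]
arr[3]=8 <= 32: swap with position 3, array becomes [2, 26, 32, 8, 36, 25, 8, 2, 32]
arr[4]=36 > 32: no swap
arr[5]=25 <= 32: swap with position 4, array becomes [2, 26, 32, 8, 25, 36, 8, 2, 32]
arr[6]=8 <= 32: swap with position 5, array becomes [2, 26, 32, 8, 25, 8, 36, 2, 32]
arr[7]=2 <= 32: swap with position 6, array becomes [2, 26, 32, 8, 25, 8, 2, 36, 32]

Place pivot at position 7: [2, 26, 32, 8, 25, 8, 2, 32, 36]
Pivot position: 7

After partitioning with pivot 32, the array becomes [2, 26, 32, 8, 25, 8, 2, 32, 36]. The pivot is placed at index 7. All elements to the left of the pivot are <= 32, and all elements to the right are > 32.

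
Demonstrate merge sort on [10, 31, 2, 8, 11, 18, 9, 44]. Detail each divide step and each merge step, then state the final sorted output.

Merge sort trace:

Split: [10, 31, 2, 8, 11, 18, 9, 44] -> [10, 31, 2, 8] and [11, 18, 9, 44]
  Split: [10, 31, 2, 8] -> [10, 31] and [2, 8]
    Split: [10, 31] -> [10] and [31]
    Merge: [10] + [31] -> [10, 31]
    Split: [2, 8] -> [2] and [8]
    Merge: [2] + [8] -> [2, 8]
  Merge: [10, 31] + [2, 8] -> [2, 8, 10, 31]
  Split: [11, 18, 9, 44] -> [11, 18] and [9, 44]
    Split: [11, 18] -> [11] and [18]
    Merge: [11] + [18] -> [11, 18]
    Split: [9, 44] -> [9] and [44]
    Merge: [9] + [44] -> [9, 44]
  Merge: [11, 18] + [9, 44] -> [9, 11, 18, 44]
Merge: [2, 8, 10, 31] + [9, 11, 18, 44] -> [2, 8, 9, 10, 11, 18, 31, 44]

Final sorted array: [2, 8, 9, 10, 11, 18, 31, 44]

The merge sort proceeds by recursively splitting the array and merging sorted halves.
After all merges, the sorted array is [2, 8, 9, 10, 11, 18, 31, 44].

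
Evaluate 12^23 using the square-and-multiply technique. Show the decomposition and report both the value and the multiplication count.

Computing 12^23 by squaring (build up from 12^1; each line after the first costs one multiplication):

12^1 = 12
12^2 = (12^1)^2 = 12^2 = 144
12^4 = (12^2)^2 = 144^2 = 20736
12^5 = 12 * 12^4 = 12 * 20736 = 248832
12^10 = (12^5)^2 = 248832^2 = 61917364224
12^11 = 12 * 12^10 = 12 * 61917364224 = 743008370688
12^22 = (12^11)^2 = 743008370688^2 = 552061438912436417593344
12^23 = 12 * 12^22 = 12 * 552061438912436417593344 = 6624737266949237011120128

Result: 6624737266949237011120128
Multiplications needed: 7 (7 lines after 12^1)

12^23 = 6624737266949237011120128. Using exponentiation by squaring, this requires 7 multiplications. The key idea: if the exponent is even, square the half-power; if odd, multiply by the base once.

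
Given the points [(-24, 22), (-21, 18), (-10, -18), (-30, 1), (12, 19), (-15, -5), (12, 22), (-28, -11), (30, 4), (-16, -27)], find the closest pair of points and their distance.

Computing all pairwise distances among 10 points:

d((-24, 22), (-21, 18)) = 5.0
d((-24, 22), (-10, -18)) = 42.3792
d((-24, 22), (-30, 1)) = 21.8403
d((-24, 22), (12, 19)) = 36.1248
d((-24, 22), (-15, -5)) = 28.4605
d((-24, 22), (12, 22)) = 36.0
d((-24, 22), (-28, -11)) = 33.2415
d((-24, 22), (30, 4)) = 56.921
d((-24, 22), (-16, -27)) = 49.6488
d((-21, 18), (-10, -18)) = 37.6431
d((-21, 18), (-30, 1)) = 19.2354
d((-21, 18), (12, 19)) = 33.0151
d((-21, 18), (-15, -5)) = 23.7697
d((-21, 18), (12, 22)) = 33.2415
d((-21, 18), (-28, -11)) = 29.8329
d((-21, 18), (30, 4)) = 52.8867
d((-21, 18), (-16, -27)) = 45.2769
d((-10, -18), (-30, 1)) = 27.5862
d((-10, -18), (12, 19)) = 43.0465
d((-10, -18), (-15, -5)) = 13.9284
d((-10, -18), (12, 22)) = 45.6508
d((-10, -18), (-28, -11)) = 19.3132
d((-10, -18), (30, 4)) = 45.6508
d((-10, -18), (-16, -27)) = 10.8167
d((-30, 1), (12, 19)) = 45.6946
d((-30, 1), (-15, -5)) = 16.1555
d((-30, 1), (12, 22)) = 46.9574
d((-30, 1), (-28, -11)) = 12.1655
d((-30, 1), (30, 4)) = 60.075
d((-30, 1), (-16, -27)) = 31.305
d((12, 19), (-15, -5)) = 36.1248
d((12, 19), (12, 22)) = 3.0 <-- minimum
d((12, 19), (-28, -11)) = 50.0
d((12, 19), (30, 4)) = 23.4307
d((12, 19), (-16, -27)) = 53.8516
d((-15, -5), (12, 22)) = 38.1838
d((-15, -5), (-28, -11)) = 14.3178
d((-15, -5), (30, 4)) = 45.8912
d((-15, -5), (-16, -27)) = 22.0227
d((12, 22), (-28, -11)) = 51.8556
d((12, 22), (30, 4)) = 25.4558
d((12, 22), (-16, -27)) = 56.4358
d((-28, -11), (30, 4)) = 59.9083
d((-28, -11), (-16, -27)) = 20.0
d((30, 4), (-16, -27)) = 55.4707

Closest pair: (12, 19) and (12, 22) with distance 3.0

The closest pair is (12, 19) and (12, 22) with Euclidean distance 3.0. For 10 points, brute-force pairwise comparison is shown above. For large n, the divide-and-conquer algorithm (sort by x, recurse on halves, check the dividing strip) achieves O(n log n).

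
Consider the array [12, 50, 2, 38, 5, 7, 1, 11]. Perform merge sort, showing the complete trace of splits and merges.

Merge sort trace:

Split: [12, 50, 2, 38, 5, 7, 1, 11] -> [12, 50, 2, 38] and [5, 7, 1, 11]
  Split: [12, 50, 2, 38] -> [12, 50] and [2, 38]
    Split: [12, 50] -> [12] and [50]
    Merge: [12] + [50] -> [12, 50]
    Split: [2, 38] -> [2] and [38]
    Merge: [2] + [38] -> [2, 38]
  Merge: [12, 50] + [2, 38] -> [2, 12, 38, 50]
  Split: [5, 7, 1, 11] -> [5, 7] and [1, 11]
    Split: [5, 7] -> [5] and [7]
    Merge: [5] + [7] -> [5, 7]
    Split: [1, 11] -> [1] and [11]
    Merge: [1] + [11] -> [1, 11]
  Merge: [5, 7] + [1, 11] -> [1, 5, 7, 11]
Merge: [2, 12, 38, 50] + [1, 5, 7, 11] -> [1, 2, 5, 7, 11, 12, 38, 50]

Final sorted array: [1, 2, 5, 7, 11, 12, 38, 50]

The merge sort proceeds by recursively splitting the array and merging sorted halves.
After all merges, the sorted array is [1, 2, 5, 7, 11, 12, 38, 50].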